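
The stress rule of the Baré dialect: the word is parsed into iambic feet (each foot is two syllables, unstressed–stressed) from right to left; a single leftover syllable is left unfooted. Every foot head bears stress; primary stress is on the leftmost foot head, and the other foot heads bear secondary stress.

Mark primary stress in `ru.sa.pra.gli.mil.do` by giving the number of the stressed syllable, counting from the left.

Parse right to left into iambic (σˈσ) feet: (ru.ˈsa) (pra.ˈgli) (mil.ˈdo).
Foot heads (stressed positions): 2, 4, 6.
End Rule Leftmost: primary stress on the leftmost head = syllable 2.
Primary stress: syllable 2 → ru.ˈsa.pra.gli.mil.do.

2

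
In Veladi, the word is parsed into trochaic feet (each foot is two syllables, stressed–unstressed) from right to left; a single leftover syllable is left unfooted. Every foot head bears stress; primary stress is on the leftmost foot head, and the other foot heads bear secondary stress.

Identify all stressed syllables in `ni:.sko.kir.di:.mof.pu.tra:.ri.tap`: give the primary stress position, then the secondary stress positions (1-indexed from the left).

Parse right to left into trochaic (ˈσσ) feet: ni: (ˈsko.kir) (ˈdi:.mof) (ˈpu.tra:) (ˈri.tap). Syllable 1 is left unfooted.
Foot heads (stressed positions): 2, 4, 6, 8.
End Rule Leftmost: primary stress on the leftmost head = syllable 2.
Secondary stress on 4, 6, 8: ni:.ˈsko.kir.ˌdi:.mof.ˌpu.tra:.ˌri.tap.

primary 2, secondary 4, 6, 8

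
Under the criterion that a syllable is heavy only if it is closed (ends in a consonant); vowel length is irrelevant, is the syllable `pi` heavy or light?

light

`pi`: short vowel, open (no coda). Open (no coda) → light.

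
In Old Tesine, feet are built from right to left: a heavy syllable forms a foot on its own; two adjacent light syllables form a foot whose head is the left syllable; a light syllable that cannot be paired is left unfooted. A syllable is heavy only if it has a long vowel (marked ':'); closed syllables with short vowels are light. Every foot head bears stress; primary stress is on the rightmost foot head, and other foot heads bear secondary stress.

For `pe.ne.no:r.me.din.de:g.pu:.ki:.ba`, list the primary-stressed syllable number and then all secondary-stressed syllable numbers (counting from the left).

Weights: 1 pe L, 2 ne L, 3 no:r H, 4 me L, 5 din L, 6 de:g H, 7 pu: H, 8 ki: H, 9 ba L.
Parse right to left (heavy = foot alone; LL = one foot; stranded L unfooted): (ˈpe.ne) (ˈno:r) (ˈme.din) (ˈde:g) (ˈpu:) (ˈki:) ba.
Foot heads: 1, 3, 4, 6, 7, 8.
Primary stress on the rightmost head = syllable 8.
Secondary stress on 1, 3, 4, 6, 7: ˌpe.ne.ˌno:r.ˌme.din.ˌde:g.ˌpu:.ˈki:.ba.

primary 8, secondary 1, 3, 4, 6, 7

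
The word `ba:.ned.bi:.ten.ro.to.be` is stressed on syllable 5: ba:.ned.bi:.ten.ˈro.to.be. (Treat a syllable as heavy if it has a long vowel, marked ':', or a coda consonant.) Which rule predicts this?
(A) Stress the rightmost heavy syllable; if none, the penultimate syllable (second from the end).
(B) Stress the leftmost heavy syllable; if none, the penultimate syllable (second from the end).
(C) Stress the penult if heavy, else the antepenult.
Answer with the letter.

C

Rule A → syllable 4 (observed: 5).
Rule B → syllable 1 (observed: 5).
Rule C → syllable 5 ✓.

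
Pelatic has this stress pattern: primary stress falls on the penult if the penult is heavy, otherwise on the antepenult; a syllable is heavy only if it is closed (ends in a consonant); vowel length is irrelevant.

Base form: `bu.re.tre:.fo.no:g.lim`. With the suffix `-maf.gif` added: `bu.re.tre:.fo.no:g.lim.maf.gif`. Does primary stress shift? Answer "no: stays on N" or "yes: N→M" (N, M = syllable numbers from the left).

yes: 5→7

Base `bu.re.tre:.fo.no:g.lim` (6 syllables):
  Weights: 4 fo L, 5 no:g H, 6 lim H.
  The penult (syllable 5, no:g) is heavy, so it takes stress.
  → primary stress on syllable 5.
Suffixed `bu.re.tre:.fo.no:g.lim.maf.gif` (8 syllables):
  Weights: 6 lim H, 7 maf H, 8 gif H.
  The penult (syllable 7, maf) is heavy, so it takes stress.
  → primary stress on syllable 7.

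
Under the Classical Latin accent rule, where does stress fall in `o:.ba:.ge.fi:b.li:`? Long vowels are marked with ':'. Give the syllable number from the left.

Classical Latin: stress the penult if heavy (long vowel or closed), else the antepenult.
Weights: 3 ge L, 4 fi:b H, 5 li: H.
The penult (syllable 4, fi:b) is heavy, so it takes stress.
Stress on syllable 4: o:.ba:.ge.ˈfi:b.li:.

4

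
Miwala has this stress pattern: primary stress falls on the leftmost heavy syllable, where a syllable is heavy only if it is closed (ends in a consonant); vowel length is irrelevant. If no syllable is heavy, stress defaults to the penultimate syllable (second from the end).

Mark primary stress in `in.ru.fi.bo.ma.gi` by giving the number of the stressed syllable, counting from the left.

Weights: 1 in H, 2 ru L, 3 fi L, 4 bo L, 5 ma L, 6 gi L.
Heavy syllables in the domain: 1. The leftmost is syllable 1 (in).
Primary stress: syllable 1 → ˈin.ru.fi.bo.ma.gi.

1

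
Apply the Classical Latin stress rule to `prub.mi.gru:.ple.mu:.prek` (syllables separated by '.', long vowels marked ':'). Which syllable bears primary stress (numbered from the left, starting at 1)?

Classical Latin: stress the penult if heavy (long vowel or closed), else the antepenult.
Weights: 4 ple L, 5 mu: H, 6 prek H.
The penult (syllable 5, mu:) is heavy, so it takes stress.
Stress on syllable 5: prub.mi.gru:.ple.ˈmu:.prek.

5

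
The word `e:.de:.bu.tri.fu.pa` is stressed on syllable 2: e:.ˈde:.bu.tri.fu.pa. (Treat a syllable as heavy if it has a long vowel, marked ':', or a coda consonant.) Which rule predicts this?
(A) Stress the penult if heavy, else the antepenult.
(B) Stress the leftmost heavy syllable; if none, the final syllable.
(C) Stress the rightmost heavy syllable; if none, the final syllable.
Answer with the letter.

C

Rule A → syllable 4 (observed: 2).
Rule B → syllable 1 (observed: 2).
Rule C → syllable 2 ✓.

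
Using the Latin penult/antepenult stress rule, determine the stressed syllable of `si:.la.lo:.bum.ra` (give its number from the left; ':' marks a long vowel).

Classical Latin: stress the penult if heavy (long vowel or closed), else the antepenult.
Weights: 3 lo: H, 4 bum H, 5 ra L.
The penult (syllable 4, bum) is heavy, so it takes stress.
Stress on syllable 4: si:.la.lo:.ˈbum.ra.

4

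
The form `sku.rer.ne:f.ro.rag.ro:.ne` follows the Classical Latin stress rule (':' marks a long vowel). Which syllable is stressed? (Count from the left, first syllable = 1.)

Classical Latin: stress the penult if heavy (long vowel or closed), else the antepenult.
Weights: 5 rag H, 6 ro: H, 7 ne L.
The penult (syllable 6, ro:) is heavy, so it takes stress.
Stress on syllable 6: sku.rer.ne:f.ro.rag.ˈro:.ne.

6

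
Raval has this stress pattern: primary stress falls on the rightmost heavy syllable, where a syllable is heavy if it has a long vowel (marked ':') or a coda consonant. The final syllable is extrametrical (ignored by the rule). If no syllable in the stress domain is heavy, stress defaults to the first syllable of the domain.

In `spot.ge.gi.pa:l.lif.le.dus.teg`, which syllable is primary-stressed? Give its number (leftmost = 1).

7

The final syllable (8, teg) is extrametrical; the stress domain is syllables 1–7.
Weights: 1 spot H, 2 ge L, 3 gi L, 4 pa:l H, 5 lif H, 6 le L, 7 dus H.
Heavy syllables in the domain: 1, 4, 5, 7. The rightmost is syllable 7 (dus).
Primary stress: syllable 7 → spot.ge.gi.pa:l.lif.le.ˈdus.teg.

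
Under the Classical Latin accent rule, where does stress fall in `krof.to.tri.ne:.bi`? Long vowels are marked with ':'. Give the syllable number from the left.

Classical Latin: stress the penult if heavy (long vowel or closed), else the antepenult.
Weights: 3 tri L, 4 ne: H, 5 bi L.
The penult (syllable 4, ne:) is heavy, so it takes stress.
Stress on syllable 4: krof.to.tri.ˈne:.bi.

4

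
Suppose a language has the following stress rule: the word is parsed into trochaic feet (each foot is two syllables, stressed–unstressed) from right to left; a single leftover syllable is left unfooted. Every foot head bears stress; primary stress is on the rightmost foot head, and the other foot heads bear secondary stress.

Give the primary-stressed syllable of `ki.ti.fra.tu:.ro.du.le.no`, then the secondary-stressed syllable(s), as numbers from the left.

primary 7, secondary 1, 3, 5

Parse right to left into trochaic (ˈσσ) feet: (ˈki.ti) (ˈfra.tu:) (ˈro.du) (ˈle.no).
Foot heads (stressed positions): 1, 3, 5, 7.
End Rule Rightmost: primary stress on the rightmost head = syllable 7.
Secondary stress on 1, 3, 5: ˌki.ti.ˌfra.tu:.ˌro.du.ˈle.no.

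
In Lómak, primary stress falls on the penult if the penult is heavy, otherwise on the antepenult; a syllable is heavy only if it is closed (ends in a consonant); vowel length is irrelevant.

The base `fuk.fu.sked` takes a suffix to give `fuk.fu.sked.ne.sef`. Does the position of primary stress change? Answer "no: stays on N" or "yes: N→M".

yes: 1→3

Base `fuk.fu.sked` (3 syllables):
  Weights: 1 fuk H, 2 fu L, 3 sked H.
  The penult (syllable 2, fu) is light, so stress falls on the antepenult (syllable 1, fuk).
  → primary stress on syllable 1.
Suffixed `fuk.fu.sked.ne.sef` (5 syllables):
  Weights: 3 sked H, 4 ne L, 5 sef H.
  The penult (syllable 4, ne) is light, so stress falls on the antepenult (syllable 3, sked).
  → primary stress on syllable 3.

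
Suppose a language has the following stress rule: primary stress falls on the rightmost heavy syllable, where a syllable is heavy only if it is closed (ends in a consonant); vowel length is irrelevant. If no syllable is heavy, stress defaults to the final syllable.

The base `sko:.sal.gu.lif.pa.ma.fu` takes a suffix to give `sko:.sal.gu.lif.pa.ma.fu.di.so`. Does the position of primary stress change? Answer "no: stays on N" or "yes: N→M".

Base `sko:.sal.gu.lif.pa.ma.fu` (7 syllables):
  Weights: 1 sko: L, 2 sal H, 3 gu L, 4 lif H, 5 pa L, 6 ma L, 7 fu L.
  Heavy syllables in the domain: 2, 4. The rightmost is syllable 4 (lif).
  → primary stress on syllable 4.
Suffixed `sko:.sal.gu.lif.pa.ma.fu.di.so` (9 syllables):
  Weights: 1 sko: L, 2 sal H, 3 gu L, 4 lif H, 5 pa L, 6 ma L, 7 fu L, 8 di L, 9 so L.
  Heavy syllables in the domain: 2, 4. The rightmost is syllable 4 (lif).
  → primary stress on syllable 4.

no: stays on 4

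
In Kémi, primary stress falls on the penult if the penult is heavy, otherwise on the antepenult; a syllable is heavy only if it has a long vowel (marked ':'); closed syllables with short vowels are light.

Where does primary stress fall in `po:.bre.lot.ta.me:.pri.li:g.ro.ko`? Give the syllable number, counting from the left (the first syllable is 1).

Weights: 7 li:g H, 8 ro L, 9 ko L.
The penult (syllable 8, ro) is light, so stress falls on the antepenult (syllable 7, li:g).
Primary stress: syllable 7 → po:.bre.lot.ta.me:.pri.ˈli:g.ro.ko.

7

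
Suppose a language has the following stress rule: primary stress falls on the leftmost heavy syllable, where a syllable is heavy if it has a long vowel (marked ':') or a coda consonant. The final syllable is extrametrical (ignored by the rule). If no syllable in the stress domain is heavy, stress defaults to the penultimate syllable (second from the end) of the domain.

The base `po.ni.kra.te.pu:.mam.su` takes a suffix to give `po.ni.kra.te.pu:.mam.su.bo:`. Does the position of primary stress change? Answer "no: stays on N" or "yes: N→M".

Base `po.ni.kra.te.pu:.mam.su` (7 syllables):
  The final syllable (7, su) is extrametrical; the stress domain is syllables 1–6.
  Weights: 1 po L, 2 ni L, 3 kra L, 4 te L, 5 pu: H, 6 mam H.
  Heavy syllables in the domain: 5, 6. The leftmost is syllable 5 (pu:).
  → primary stress on syllable 5.
Suffixed `po.ni.kra.te.pu:.mam.su.bo:` (8 syllables):
  The final syllable (8, bo:) is extrametrical; the stress domain is syllables 1–7.
  Weights: 1 po L, 2 ni L, 3 kra L, 4 te L, 5 pu: H, 6 mam H, 7 su L.
  Heavy syllables in the domain: 5, 6. The leftmost is syllable 5 (pu:).
  → primary stress on syllable 5.

no: stays on 5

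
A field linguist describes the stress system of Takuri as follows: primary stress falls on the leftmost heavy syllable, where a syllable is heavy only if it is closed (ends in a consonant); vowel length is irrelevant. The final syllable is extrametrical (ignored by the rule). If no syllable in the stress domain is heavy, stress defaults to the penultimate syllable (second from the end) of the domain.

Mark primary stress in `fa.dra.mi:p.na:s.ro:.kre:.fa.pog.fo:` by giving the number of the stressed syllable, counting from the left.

3

The final syllable (9, fo:) is extrametrical; the stress domain is syllables 1–8.
Weights: 1 fa L, 2 dra L, 3 mi:p H, 4 na:s H, 5 ro: L, 6 kre: L, 7 fa L, 8 pog H.
Heavy syllables in the domain: 3, 4, 8. The leftmost is syllable 3 (mi:p).
Primary stress: syllable 3 → fa.dra.ˈmi:p.na:s.ro:.kre:.fa.pog.fo:.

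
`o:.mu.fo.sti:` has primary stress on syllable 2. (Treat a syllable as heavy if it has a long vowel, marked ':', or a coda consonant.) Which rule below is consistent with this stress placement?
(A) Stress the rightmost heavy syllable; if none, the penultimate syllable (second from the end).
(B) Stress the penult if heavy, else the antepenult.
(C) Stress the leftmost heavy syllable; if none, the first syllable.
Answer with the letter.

B

Rule A → syllable 4 (observed: 2).
Rule B → syllable 2 ✓.
Rule C → syllable 1 (observed: 2).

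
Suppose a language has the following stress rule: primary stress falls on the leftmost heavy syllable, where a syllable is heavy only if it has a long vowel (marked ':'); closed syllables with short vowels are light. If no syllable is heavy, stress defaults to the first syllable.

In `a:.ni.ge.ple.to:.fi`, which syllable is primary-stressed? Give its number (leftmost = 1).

1

Weights: 1 a: H, 2 ni L, 3 ge L, 4 ple L, 5 to: H, 6 fi L.
Heavy syllables in the domain: 1, 5. The leftmost is syllable 1 (a:).
Primary stress: syllable 1 → ˈa:.ni.ge.ple.to:.fi.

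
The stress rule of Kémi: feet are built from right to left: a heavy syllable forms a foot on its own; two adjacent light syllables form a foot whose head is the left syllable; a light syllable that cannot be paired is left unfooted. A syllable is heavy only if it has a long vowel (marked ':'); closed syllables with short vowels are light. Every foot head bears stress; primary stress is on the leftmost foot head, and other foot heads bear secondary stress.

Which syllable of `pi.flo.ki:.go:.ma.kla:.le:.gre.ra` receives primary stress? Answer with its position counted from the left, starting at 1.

1

Weights: 1 pi L, 2 flo L, 3 ki: H, 4 go: H, 5 ma L, 6 kla: H, 7 le: H, 8 gre L, 9 ra L.
Parse right to left (heavy = foot alone; LL = one foot; stranded L unfooted): (ˈpi.flo) (ˈki:) (ˈgo:) ma (ˈkla:) (ˈle:) (ˈgre.ra).
Foot heads: 1, 3, 4, 6, 7, 8.
Primary stress on the leftmost head = syllable 1.
Primary stress: syllable 1 → ˈpi.flo.ki:.go:.ma.kla:.le:.gre.ra.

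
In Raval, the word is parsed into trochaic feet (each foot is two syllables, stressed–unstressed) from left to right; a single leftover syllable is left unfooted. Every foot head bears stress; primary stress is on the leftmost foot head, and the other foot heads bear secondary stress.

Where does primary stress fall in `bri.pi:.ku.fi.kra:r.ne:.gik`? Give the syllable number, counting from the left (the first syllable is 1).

Parse left to right into trochaic (ˈσσ) feet: (ˈbri.pi:) (ˈku.fi) (ˈkra:r.ne:) gik. Syllable 7 is left unfooted.
Foot heads (stressed positions): 1, 3, 5.
End Rule Leftmost: primary stress on the leftmost head = syllable 1.
Primary stress: syllable 1 → ˈbri.pi:.ku.fi.kra:r.ne:.gik.

1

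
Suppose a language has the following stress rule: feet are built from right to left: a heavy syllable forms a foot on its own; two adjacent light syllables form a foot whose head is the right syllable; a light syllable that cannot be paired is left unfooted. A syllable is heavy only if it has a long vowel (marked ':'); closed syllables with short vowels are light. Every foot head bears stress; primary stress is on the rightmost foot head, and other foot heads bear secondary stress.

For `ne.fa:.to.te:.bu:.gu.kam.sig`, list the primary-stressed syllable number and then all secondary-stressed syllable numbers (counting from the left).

Weights: 1 ne L, 2 fa: H, 3 to L, 4 te: H, 5 bu: H, 6 gu L, 7 kam L, 8 sig L.
Parse right to left (heavy = foot alone; LL = one foot; stranded L unfooted): ne (ˈfa:) to (ˈte:) (ˈbu:) gu (kam.ˈsig).
Foot heads: 2, 4, 5, 8.
Primary stress on the rightmost head = syllable 8.
Secondary stress on 2, 4, 5: ne.ˌfa:.to.ˌte:.ˌbu:.gu.kam.ˈsig.

primary 8, secondary 2, 4, 5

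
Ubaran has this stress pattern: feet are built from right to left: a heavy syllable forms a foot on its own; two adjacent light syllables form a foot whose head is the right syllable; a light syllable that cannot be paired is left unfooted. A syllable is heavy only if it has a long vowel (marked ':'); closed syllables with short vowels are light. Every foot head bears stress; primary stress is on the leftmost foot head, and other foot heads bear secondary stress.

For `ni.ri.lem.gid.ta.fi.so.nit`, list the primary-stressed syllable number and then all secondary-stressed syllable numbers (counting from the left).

primary 2, secondary 4, 6, 8

Weights: 1 ni L, 2 ri L, 3 lem L, 4 gid L, 5 ta L, 6 fi L, 7 so L, 8 nit L.
Parse right to left (heavy = foot alone; LL = one foot; stranded L unfooted): (ni.ˈri) (lem.ˈgid) (ta.ˈfi) (so.ˈnit).
Foot heads: 2, 4, 6, 8.
Primary stress on the leftmost head = syllable 2.
Secondary stress on 4, 6, 8: ni.ˈri.lem.ˌgid.ta.ˌfi.so.ˌnit.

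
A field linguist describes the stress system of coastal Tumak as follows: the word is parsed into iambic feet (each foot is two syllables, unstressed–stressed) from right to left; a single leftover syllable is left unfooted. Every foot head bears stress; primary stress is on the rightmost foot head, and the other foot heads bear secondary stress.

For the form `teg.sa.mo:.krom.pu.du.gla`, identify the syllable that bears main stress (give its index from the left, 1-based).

7

Parse right to left into iambic (σˈσ) feet: teg (sa.ˈmo:) (krom.ˈpu) (du.ˈgla). Syllable 1 is left unfooted.
Foot heads (stressed positions): 3, 5, 7.
End Rule Rightmost: primary stress on the rightmost head = syllable 7.
Primary stress: syllable 7 → teg.sa.mo:.krom.pu.du.ˈgla.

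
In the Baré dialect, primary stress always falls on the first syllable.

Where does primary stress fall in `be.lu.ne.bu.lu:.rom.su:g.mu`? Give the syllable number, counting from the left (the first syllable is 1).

The word has 8 syllables; the first syllable is syllable 1 (be).
Primary stress: syllable 1 → ˈbe.lu.ne.bu.lu:.rom.su:g.mu.

1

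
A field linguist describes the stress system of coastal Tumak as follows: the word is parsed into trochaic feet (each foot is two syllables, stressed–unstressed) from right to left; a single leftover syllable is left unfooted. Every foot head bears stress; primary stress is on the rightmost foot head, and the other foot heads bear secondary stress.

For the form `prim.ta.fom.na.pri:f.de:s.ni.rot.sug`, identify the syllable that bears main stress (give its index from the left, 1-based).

8

Parse right to left into trochaic (ˈσσ) feet: prim (ˈta.fom) (ˈna.pri:f) (ˈde:s.ni) (ˈrot.sug). Syllable 1 is left unfooted.
Foot heads (stressed positions): 2, 4, 6, 8.
End Rule Rightmost: primary stress on the rightmost head = syllable 8.
Primary stress: syllable 8 → prim.ta.fom.na.pri:f.de:s.ni.ˈrot.sug.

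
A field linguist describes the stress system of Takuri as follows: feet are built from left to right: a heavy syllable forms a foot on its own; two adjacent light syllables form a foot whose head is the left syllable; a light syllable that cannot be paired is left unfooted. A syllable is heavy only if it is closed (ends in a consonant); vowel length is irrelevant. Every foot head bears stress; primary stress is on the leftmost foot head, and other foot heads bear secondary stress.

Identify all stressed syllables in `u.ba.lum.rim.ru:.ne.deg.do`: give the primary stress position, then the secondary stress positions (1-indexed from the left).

primary 1, secondary 3, 4, 5, 7

Weights: 1 u L, 2 ba L, 3 lum H, 4 rim H, 5 ru: L, 6 ne L, 7 deg H, 8 do L.
Parse left to right (heavy = foot alone; LL = one foot; stranded L unfooted): (ˈu.ba) (ˈlum) (ˈrim) (ˈru:.ne) (ˈdeg) do.
Foot heads: 1, 3, 4, 5, 7.
Primary stress on the leftmost head = syllable 1.
Secondary stress on 3, 4, 5, 7: ˈu.ba.ˌlum.ˌrim.ˌru:.ne.ˌdeg.do.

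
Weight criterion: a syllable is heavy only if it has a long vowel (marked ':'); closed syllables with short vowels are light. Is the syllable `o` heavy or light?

light

`o`: short vowel, open (no coda). Short vowel → light.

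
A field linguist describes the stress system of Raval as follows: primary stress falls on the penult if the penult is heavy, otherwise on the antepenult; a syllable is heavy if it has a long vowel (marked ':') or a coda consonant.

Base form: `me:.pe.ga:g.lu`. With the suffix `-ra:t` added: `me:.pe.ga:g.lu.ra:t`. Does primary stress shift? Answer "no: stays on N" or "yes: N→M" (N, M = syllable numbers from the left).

Base `me:.pe.ga:g.lu` (4 syllables):
  Weights: 2 pe L, 3 ga:g H, 4 lu L.
  The penult (syllable 3, ga:g) is heavy, so it takes stress.
  → primary stress on syllable 3.
Suffixed `me:.pe.ga:g.lu.ra:t` (5 syllables):
  Weights: 3 ga:g H, 4 lu L, 5 ra:t H.
  The penult (syllable 4, lu) is light, so stress falls on the antepenult (syllable 3, ga:g).
  → primary stress on syllable 3.

no: stays on 3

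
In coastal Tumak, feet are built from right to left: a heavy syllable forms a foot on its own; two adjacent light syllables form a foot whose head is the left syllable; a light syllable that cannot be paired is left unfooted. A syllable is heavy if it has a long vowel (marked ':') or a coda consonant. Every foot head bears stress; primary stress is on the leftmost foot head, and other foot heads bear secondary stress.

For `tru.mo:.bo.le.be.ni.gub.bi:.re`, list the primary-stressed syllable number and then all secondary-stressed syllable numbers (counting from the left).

primary 2, secondary 3, 5, 7, 8

Weights: 1 tru L, 2 mo: H, 3 bo L, 4 le L, 5 be L, 6 ni L, 7 gub H, 8 bi: H, 9 re L.
Parse right to left (heavy = foot alone; LL = one foot; stranded L unfooted): tru (ˈmo:) (ˈbo.le) (ˈbe.ni) (ˈgub) (ˈbi:) re.
Foot heads: 2, 3, 5, 7, 8.
Primary stress on the leftmost head = syllable 2.
Secondary stress on 3, 5, 7, 8: tru.ˈmo:.ˌbo.le.ˌbe.ni.ˌgub.ˌbi:.re.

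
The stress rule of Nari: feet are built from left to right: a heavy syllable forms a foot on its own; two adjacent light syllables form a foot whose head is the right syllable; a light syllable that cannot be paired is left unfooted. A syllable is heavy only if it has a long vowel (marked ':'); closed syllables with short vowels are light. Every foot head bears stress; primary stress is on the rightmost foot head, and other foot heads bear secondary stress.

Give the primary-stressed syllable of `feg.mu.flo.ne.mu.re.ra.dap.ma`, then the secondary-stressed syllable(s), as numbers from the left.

Weights: 1 feg L, 2 mu L, 3 flo L, 4 ne L, 5 mu L, 6 re L, 7 ra L, 8 dap L, 9 ma L.
Parse left to right (heavy = foot alone; LL = one foot; stranded L unfooted): (feg.ˈmu) (flo.ˈne) (mu.ˈre) (ra.ˈdap) ma.
Foot heads: 2, 4, 6, 8.
Primary stress on the rightmost head = syllable 8.
Secondary stress on 2, 4, 6: feg.ˌmu.flo.ˌne.mu.ˌre.ra.ˈdap.ma.

primary 8, secondary 2, 4, 6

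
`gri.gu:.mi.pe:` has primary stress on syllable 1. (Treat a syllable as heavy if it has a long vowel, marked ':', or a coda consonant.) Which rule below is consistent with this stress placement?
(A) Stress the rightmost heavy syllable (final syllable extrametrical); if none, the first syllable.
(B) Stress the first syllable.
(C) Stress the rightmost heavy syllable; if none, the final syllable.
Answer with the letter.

Rule A → syllable 2 (observed: 1).
Rule B → syllable 1 ✓.
Rule C → syllable 4 (observed: 1).

B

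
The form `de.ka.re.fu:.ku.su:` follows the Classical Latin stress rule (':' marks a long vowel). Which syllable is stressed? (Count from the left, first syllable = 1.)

Classical Latin: stress the penult if heavy (long vowel or closed), else the antepenult.
Weights: 4 fu: H, 5 ku L, 6 su: H.
The penult (syllable 5, ku) is light, so stress falls on the antepenult (syllable 4, fu:).
Stress on syllable 4: de.ka.re.ˈfu:.ku.su:.

4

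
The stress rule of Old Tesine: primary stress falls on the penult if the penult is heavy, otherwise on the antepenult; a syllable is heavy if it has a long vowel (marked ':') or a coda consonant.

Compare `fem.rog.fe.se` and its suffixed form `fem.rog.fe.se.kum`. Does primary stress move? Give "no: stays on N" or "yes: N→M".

Base `fem.rog.fe.se` (4 syllables):
  Weights: 2 rog H, 3 fe L, 4 se L.
  The penult (syllable 3, fe) is light, so stress falls on the antepenult (syllable 2, rog).
  → primary stress on syllable 2.
Suffixed `fem.rog.fe.se.kum` (5 syllables):
  Weights: 3 fe L, 4 se L, 5 kum H.
  The penult (syllable 4, se) is light, so stress falls on the antepenult (syllable 3, fe).
  → primary stress on syllable 3.

yes: 2→3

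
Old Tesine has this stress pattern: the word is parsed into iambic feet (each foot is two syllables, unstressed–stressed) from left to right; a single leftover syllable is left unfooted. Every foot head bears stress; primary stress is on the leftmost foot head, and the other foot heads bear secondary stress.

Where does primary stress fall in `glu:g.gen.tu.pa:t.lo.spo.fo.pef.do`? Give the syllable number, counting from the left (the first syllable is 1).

2

Parse left to right into iambic (σˈσ) feet: (glu:g.ˈgen) (tu.ˈpa:t) (lo.ˈspo) (fo.ˈpef) do. Syllable 9 is left unfooted.
Foot heads (stressed positions): 2, 4, 6, 8.
End Rule Leftmost: primary stress on the leftmost head = syllable 2.
Primary stress: syllable 2 → glu:g.ˈgen.tu.pa:t.lo.spo.fo.pef.do.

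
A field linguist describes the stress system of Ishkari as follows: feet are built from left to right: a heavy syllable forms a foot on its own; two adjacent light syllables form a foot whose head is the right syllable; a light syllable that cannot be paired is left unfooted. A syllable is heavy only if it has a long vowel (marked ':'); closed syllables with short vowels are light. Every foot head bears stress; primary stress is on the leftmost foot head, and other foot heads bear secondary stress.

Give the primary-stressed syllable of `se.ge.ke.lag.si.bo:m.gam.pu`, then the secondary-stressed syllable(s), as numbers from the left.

primary 2, secondary 4, 6, 8

Weights: 1 se L, 2 ge L, 3 ke L, 4 lag L, 5 si L, 6 bo:m H, 7 gam L, 8 pu L.
Parse left to right (heavy = foot alone; LL = one foot; stranded L unfooted): (se.ˈge) (ke.ˈlag) si (ˈbo:m) (gam.ˈpu).
Foot heads: 2, 4, 6, 8.
Primary stress on the leftmost head = syllable 2.
Secondary stress on 4, 6, 8: se.ˈge.ke.ˌlag.si.ˌbo:m.gam.ˌpu.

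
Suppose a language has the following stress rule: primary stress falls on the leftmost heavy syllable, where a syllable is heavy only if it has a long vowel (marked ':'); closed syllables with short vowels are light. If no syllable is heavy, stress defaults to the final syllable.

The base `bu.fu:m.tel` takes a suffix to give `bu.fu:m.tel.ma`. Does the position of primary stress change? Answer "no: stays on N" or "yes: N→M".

Base `bu.fu:m.tel` (3 syllables):
  Weights: 1 bu L, 2 fu:m H, 3 tel L.
  Heavy syllables in the domain: 2. The leftmost is syllable 2 (fu:m).
  → primary stress on syllable 2.
Suffixed `bu.fu:m.tel.ma` (4 syllables):
  Weights: 1 bu L, 2 fu:m H, 3 tel L, 4 ma L.
  Heavy syllables in the domain: 2. The leftmost is syllable 2 (fu:m).
  → primary stress on syllable 2.

no: stays on 2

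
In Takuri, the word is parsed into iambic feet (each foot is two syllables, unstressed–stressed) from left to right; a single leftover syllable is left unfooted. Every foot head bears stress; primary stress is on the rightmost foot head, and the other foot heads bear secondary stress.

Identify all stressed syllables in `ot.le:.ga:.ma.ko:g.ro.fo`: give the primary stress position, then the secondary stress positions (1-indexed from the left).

primary 6, secondary 2, 4

Parse left to right into iambic (σˈσ) feet: (ot.ˈle:) (ga:.ˈma) (ko:g.ˈro) fo. Syllable 7 is left unfooted.
Foot heads (stressed positions): 2, 4, 6.
End Rule Rightmost: primary stress on the rightmost head = syllable 6.
Secondary stress on 2, 4: ot.ˌle:.ga:.ˌma.ko:g.ˈro.fo.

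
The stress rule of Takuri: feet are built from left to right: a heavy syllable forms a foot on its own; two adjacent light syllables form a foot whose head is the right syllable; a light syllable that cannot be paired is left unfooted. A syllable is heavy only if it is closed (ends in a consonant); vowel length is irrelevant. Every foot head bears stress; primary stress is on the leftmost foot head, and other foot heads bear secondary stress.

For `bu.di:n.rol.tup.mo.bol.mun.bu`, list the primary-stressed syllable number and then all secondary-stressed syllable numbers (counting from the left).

primary 2, secondary 3, 4, 6, 7

Weights: 1 bu L, 2 di:n H, 3 rol H, 4 tup H, 5 mo L, 6 bol H, 7 mun H, 8 bu L.
Parse left to right (heavy = foot alone; LL = one foot; stranded L unfooted): bu (ˈdi:n) (ˈrol) (ˈtup) mo (ˈbol) (ˈmun) bu.
Foot heads: 2, 3, 4, 6, 7.
Primary stress on the leftmost head = syllable 2.
Secondary stress on 3, 4, 6, 7: bu.ˈdi:n.ˌrol.ˌtup.mo.ˌbol.ˌmun.bu.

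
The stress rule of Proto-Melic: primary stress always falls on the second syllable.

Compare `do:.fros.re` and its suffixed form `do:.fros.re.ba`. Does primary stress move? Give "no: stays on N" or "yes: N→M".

Base `do:.fros.re` (3 syllables):
  The word has 3 syllables; the second syllable is syllable 2 (fros).
  → primary stress on syllable 2.
Suffixed `do:.fros.re.ba` (4 syllables):
  The word has 4 syllables; the second syllable is syllable 2 (fros).
  → primary stress on syllable 2.

no: stays on 2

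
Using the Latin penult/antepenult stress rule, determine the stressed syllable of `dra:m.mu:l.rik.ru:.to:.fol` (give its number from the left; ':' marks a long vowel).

5

Classical Latin: stress the penult if heavy (long vowel or closed), else the antepenult.
Weights: 4 ru: H, 5 to: H, 6 fol H.
The penult (syllable 5, to:) is heavy, so it takes stress.
Stress on syllable 5: dra:m.mu:l.rik.ru:.ˈto:.fol.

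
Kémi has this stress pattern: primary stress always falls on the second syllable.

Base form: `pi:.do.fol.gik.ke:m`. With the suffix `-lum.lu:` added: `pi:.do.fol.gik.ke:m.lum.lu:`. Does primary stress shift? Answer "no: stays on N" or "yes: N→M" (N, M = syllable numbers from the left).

Base `pi:.do.fol.gik.ke:m` (5 syllables):
  The word has 5 syllables; the second syllable is syllable 2 (do).
  → primary stress on syllable 2.
Suffixed `pi:.do.fol.gik.ke:m.lum.lu:` (7 syllables):
  The word has 7 syllables; the second syllable is syllable 2 (do).
  → primary stress on syllable 2.

no: stays on 2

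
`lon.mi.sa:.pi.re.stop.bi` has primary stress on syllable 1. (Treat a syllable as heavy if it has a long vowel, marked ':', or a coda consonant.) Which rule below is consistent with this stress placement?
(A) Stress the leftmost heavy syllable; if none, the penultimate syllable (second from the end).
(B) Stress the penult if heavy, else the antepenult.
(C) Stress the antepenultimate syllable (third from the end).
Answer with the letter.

A

Rule A → syllable 1 ✓.
Rule B → syllable 6 (observed: 1).
Rule C → syllable 5 (observed: 1).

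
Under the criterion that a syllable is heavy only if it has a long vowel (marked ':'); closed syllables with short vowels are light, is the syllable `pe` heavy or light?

`pe`: short vowel, open (no coda). Short vowel → light.

light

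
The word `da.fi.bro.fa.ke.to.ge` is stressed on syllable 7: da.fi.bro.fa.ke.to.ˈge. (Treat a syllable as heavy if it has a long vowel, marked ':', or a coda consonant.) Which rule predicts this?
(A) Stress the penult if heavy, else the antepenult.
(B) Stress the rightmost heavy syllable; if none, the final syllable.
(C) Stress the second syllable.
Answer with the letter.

Rule A → syllable 5 (observed: 7).
Rule B → syllable 7 ✓.
Rule C → syllable 2 (observed: 7).

B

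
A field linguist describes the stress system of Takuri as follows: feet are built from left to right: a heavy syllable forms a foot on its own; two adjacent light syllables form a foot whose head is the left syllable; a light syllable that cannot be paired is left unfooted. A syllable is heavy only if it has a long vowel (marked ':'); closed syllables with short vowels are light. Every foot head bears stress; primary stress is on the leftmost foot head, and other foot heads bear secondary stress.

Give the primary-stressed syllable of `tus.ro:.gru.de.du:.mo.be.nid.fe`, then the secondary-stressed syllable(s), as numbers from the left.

primary 2, secondary 3, 5, 6, 8

Weights: 1 tus L, 2 ro: H, 3 gru L, 4 de L, 5 du: H, 6 mo L, 7 be L, 8 nid L, 9 fe L.
Parse left to right (heavy = foot alone; LL = one foot; stranded L unfooted): tus (ˈro:) (ˈgru.de) (ˈdu:) (ˈmo.be) (ˈnid.fe).
Foot heads: 2, 3, 5, 6, 8.
Primary stress on the leftmost head = syllable 2.
Secondary stress on 3, 5, 6, 8: tus.ˈro:.ˌgru.de.ˌdu:.ˌmo.be.ˌnid.fe.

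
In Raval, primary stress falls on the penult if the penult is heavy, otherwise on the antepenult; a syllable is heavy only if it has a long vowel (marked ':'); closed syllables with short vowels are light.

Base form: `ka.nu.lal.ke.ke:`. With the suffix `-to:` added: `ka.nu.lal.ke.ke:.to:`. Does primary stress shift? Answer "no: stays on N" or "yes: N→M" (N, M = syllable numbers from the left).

Base `ka.nu.lal.ke.ke:` (5 syllables):
  Weights: 3 lal L, 4 ke L, 5 ke: H.
  The penult (syllable 4, ke) is light, so stress falls on the antepenult (syllable 3, lal).
  → primary stress on syllable 3.
Suffixed `ka.nu.lal.ke.ke:.to:` (6 syllables):
  Weights: 4 ke L, 5 ke: H, 6 to: H.
  The penult (syllable 5, ke:) is heavy, so it takes stress.
  → primary stress on syllable 5.

yes: 3→5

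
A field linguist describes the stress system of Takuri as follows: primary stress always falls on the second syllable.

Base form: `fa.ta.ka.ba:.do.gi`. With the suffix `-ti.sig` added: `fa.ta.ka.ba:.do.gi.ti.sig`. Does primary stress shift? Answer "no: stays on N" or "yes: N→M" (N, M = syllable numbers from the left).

no: stays on 2

Base `fa.ta.ka.ba:.do.gi` (6 syllables):
  The word has 6 syllables; the second syllable is syllable 2 (ta).
  → primary stress on syllable 2.
Suffixed `fa.ta.ka.ba:.do.gi.ti.sig` (8 syllables):
  The word has 8 syllables; the second syllable is syllable 2 (ta).
  → primary stress on syllable 2.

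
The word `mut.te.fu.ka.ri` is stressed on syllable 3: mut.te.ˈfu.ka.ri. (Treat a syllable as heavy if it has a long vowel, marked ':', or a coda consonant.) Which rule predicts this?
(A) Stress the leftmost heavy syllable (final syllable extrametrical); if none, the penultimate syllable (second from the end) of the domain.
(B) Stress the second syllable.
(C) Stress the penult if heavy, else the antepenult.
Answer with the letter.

Rule A → syllable 1 (observed: 3).
Rule B → syllable 2 (observed: 3).
Rule C → syllable 3 ✓.

C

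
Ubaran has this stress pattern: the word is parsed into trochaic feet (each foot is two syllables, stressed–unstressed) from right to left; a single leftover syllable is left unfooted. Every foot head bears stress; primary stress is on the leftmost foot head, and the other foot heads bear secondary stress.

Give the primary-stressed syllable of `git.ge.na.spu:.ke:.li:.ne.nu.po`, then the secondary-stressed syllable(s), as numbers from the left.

Parse right to left into trochaic (ˈσσ) feet: git (ˈge.na) (ˈspu:.ke:) (ˈli:.ne) (ˈnu.po). Syllable 1 is left unfooted.
Foot heads (stressed positions): 2, 4, 6, 8.
End Rule Leftmost: primary stress on the leftmost head = syllable 2.
Secondary stress on 4, 6, 8: git.ˈge.na.ˌspu:.ke:.ˌli:.ne.ˌnu.po.

primary 2, secondary 4, 6, 8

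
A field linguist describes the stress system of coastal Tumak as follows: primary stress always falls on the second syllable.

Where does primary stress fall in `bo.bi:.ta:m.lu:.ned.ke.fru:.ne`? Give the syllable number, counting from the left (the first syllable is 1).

2

The word has 8 syllables; the second syllable is syllable 2 (bi:).
Primary stress: syllable 2 → bo.ˈbi:.ta:m.lu:.ned.ke.fru:.ne.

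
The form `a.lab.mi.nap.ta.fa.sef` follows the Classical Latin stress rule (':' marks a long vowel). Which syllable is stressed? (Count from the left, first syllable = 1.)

Classical Latin: stress the penult if heavy (long vowel or closed), else the antepenult.
Weights: 5 ta L, 6 fa L, 7 sef H.
The penult (syllable 6, fa) is light, so stress falls on the antepenult (syllable 5, ta).
Stress on syllable 5: a.lab.mi.nap.ˈta.fa.sef.

5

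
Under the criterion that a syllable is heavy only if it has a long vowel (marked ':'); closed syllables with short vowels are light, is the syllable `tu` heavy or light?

light

`tu`: short vowel, open (no coda). Short vowel → light.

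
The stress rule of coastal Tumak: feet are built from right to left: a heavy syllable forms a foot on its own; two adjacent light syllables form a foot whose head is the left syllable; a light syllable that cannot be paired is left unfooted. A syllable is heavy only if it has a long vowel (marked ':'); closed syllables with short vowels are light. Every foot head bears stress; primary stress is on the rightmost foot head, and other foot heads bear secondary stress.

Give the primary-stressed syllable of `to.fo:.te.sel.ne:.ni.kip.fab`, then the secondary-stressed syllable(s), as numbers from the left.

Weights: 1 to L, 2 fo: H, 3 te L, 4 sel L, 5 ne: H, 6 ni L, 7 kip L, 8 fab L.
Parse right to left (heavy = foot alone; LL = one foot; stranded L unfooted): to (ˈfo:) (ˈte.sel) (ˈne:) ni (ˈkip.fab).
Foot heads: 2, 3, 5, 7.
Primary stress on the rightmost head = syllable 7.
Secondary stress on 2, 3, 5: to.ˌfo:.ˌte.sel.ˌne:.ni.ˈkip.fab.

primary 7, secondary 2, 3, 5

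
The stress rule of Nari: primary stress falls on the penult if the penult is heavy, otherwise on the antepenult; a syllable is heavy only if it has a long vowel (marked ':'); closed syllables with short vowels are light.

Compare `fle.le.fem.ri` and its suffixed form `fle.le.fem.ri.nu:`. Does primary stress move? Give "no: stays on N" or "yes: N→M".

yes: 2→3

Base `fle.le.fem.ri` (4 syllables):
  Weights: 2 le L, 3 fem L, 4 ri L.
  The penult (syllable 3, fem) is light, so stress falls on the antepenult (syllable 2, le).
  → primary stress on syllable 2.
Suffixed `fle.le.fem.ri.nu:` (5 syllables):
  Weights: 3 fem L, 4 ri L, 5 nu: H.
  The penult (syllable 4, ri) is light, so stress falls on the antepenult (syllable 3, fem).
  → primary stress on syllable 3.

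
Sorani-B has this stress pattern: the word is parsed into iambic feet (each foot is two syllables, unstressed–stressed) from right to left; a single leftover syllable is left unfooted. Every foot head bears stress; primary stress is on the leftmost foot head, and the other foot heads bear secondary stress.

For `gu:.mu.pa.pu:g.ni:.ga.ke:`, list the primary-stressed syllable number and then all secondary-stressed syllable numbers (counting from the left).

Parse right to left into iambic (σˈσ) feet: gu: (mu.ˈpa) (pu:g.ˈni:) (ga.ˈke:). Syllable 1 is left unfooted.
Foot heads (stressed positions): 3, 5, 7.
End Rule Leftmost: primary stress on the leftmost head = syllable 3.
Secondary stress on 5, 7: gu:.mu.ˈpa.pu:g.ˌni:.ga.ˌke:.

primary 3, secondary 5, 7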